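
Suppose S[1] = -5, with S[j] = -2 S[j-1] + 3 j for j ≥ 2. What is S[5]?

S[2] = -2*(-5) + 6 = 16
S[3] = -2*16 + 9 = -23
S[4] = -2*(-23) + 12 = 58
S[5] = -2*58 + 15 = -101

-101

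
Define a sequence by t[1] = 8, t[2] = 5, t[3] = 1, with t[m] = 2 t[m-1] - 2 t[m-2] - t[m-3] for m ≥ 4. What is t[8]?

133

t[4] = 2(1) - 2(5) - 8 = -16
t[5] = 2(-16) - 2(1) - 5 = -39
t[6] = 2(-39) - 2(-16) - 1 = -47
t[7] = 2(-47) - 2(-39) - (-16) = 0
t[8] = 2(0) - 2(-47) - (-39) = 133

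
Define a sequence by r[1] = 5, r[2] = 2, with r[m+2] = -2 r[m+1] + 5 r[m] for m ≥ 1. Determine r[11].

r[3] = -2*2 + 5*5 = 21
r[4] = -2*21 + 5*2 = -32
r[5] = -2*(-32) + 5*21 = 169
r[6] = -2*169 + 5*(-32) = -498
r[7] = -2*(-498) + 5*169 = 1841
r[8] = -2*1841 + 5*(-498) = -6172
r[9] = -2*(-6172) + 5*1841 = 21549
r[10] = -2*21549 + 5*(-6172) = -73958
r[11] = -2*(-73958) + 5*21549 = 255661

255661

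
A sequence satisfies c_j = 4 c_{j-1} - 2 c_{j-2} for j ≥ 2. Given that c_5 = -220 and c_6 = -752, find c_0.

Rearranging, c_{j-2} = (c_j - 4 c_{j-1}) / -2.
c_4 = (-752 - 4*(-220)) / -2 = 128/-2 = -64
c_3 = (-220 - 4*(-64)) / -2 = 36/-2 = -18
c_2 = (-64 - 4*(-18)) / -2 = 8/-2 = -4
c_1 = (-18 - 4*(-4)) / -2 = -2/-2 = 1
c_0 = (-4 - 4*1) / -2 = -8/-2 = 4

4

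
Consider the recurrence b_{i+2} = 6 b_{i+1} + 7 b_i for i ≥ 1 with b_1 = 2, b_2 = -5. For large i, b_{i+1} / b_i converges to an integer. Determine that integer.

The characteristic equation is r^2 - 6r - 7 = 0, which factors as (r - 7)(r + 1) = 0.
So the roots are 7 and -1. Since |7| > |-1| and the coefficient of 7^i is non-zero, the ratio tends to 7.

7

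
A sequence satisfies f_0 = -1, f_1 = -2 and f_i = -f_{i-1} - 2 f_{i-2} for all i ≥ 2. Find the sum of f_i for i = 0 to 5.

1

f_2 = -(-2) - 2*(-1) = 4
f_3 = -4 - 2*(-2) = 0
f_4 = -0 - 2*4 = -8
f_5 = -(-8) - 2*0 = 8
Sum = (-1) + (-2) + 4 + 0 + (-8) + 8 = 1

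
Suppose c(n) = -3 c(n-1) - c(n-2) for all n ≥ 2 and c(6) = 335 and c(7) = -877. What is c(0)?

7

Rearranging, c(n-2) = -(c(n) + 3 c(n-1)).
c(5) = -(-877 + 3(335)) = -128
c(4) = -(335 + 3(-128)) = 49
c(3) = -(-128 + 3(49)) = -19
c(2) = -(49 + 3(-19)) = 8
c(1) = -(-19 + 3(8)) = -5
c(0) = -(8 + 3(-5)) = 7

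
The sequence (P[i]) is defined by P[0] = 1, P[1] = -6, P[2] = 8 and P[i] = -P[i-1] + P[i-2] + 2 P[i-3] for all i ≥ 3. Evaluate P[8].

P[3] = -8 + (-6) + 2*1 = -12
P[4] = -(-12) + 8 + 2*(-6) = 8
P[5] = -8 + (-12) + 2*8 = -4
P[6] = -(-4) + 8 + 2*(-12) = -12
P[7] = -(-12) + (-4) + 2*8 = 24
P[8] = -24 + (-12) + 2*(-4) = -44

-44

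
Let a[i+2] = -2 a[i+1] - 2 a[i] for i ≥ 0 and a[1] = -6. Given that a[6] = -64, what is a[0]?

-2

Let a[0] = x.
a[2] = 12 - 2x
a[3] = -12 + 4x
a[4] = -4x
a[5] = 24
a[6] = -48 + 8x
So -48 + 8x = -64, giving x = -2.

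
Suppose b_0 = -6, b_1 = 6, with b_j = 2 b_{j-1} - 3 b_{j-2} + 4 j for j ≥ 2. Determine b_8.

410

b_2 = 2(6) - 3(-6) + 8 = 38
b_3 = 2(38) - 3(6) + 12 = 70
b_4 = 2(70) - 3(38) + 16 = 42
b_5 = 2(42) - 3(70) + 20 = -106
b_6 = 2(-106) - 3(42) + 24 = -314
b_7 = 2(-314) - 3(-106) + 28 = -282
b_8 = 2(-282) - 3(-314) + 32 = 410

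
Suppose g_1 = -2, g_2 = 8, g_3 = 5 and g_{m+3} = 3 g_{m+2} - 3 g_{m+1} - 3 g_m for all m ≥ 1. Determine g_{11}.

g_4 = 3(5) - 3(8) - 3(-2) = -3
g_5 = 3(-3) - 3(5) - 3(8) = -48
g_6 = 3(-48) - 3(-3) - 3(5) = -150
g_7 = 3(-150) - 3(-48) - 3(-3) = -297
g_8 = 3(-297) - 3(-150) - 3(-48) = -297
g_9 = 3(-297) - 3(-297) - 3(-150) = 450
g_{10} = 3(450) - 3(-297) - 3(-297) = 3132
g_{11} = 3(3132) - 3(450) - 3(-297) = 8937

8937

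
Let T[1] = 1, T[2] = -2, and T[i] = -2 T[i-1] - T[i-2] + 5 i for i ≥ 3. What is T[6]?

-26

T[3] = -2(-2) - 1 + 15 = 18
T[4] = -2(18) - (-2) + 20 = -14
T[5] = -2(-14) - 18 + 25 = 35
T[6] = -2(35) - (-14) + 30 = -26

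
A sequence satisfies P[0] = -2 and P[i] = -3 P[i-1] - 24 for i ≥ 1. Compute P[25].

The fixed point is -24/(1 + 3) = -6, so P[i] + 6 = -3(P[i-1] + 6).
Hence P[i] = 4·(-3)^i - 6.
P[25] = 4·(-3)^{25} - 6 = 4·-847288609443 - 6 = -3389154437778.

-3389154437778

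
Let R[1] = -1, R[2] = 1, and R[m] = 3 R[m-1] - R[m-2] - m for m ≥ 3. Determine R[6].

R[3] = 3(1) - (-1) - 3 = 1
R[4] = 3(1) - 1 - 4 = -2
R[5] = 3(-2) - 1 - 5 = -12
R[6] = 3(-12) - (-2) - 6 = -40

-40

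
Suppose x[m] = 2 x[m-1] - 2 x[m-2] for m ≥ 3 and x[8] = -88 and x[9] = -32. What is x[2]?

7

Rearranging, x[m-2] = (x[m] - 2 x[m-1]) / -2.
x[7] = (-32 - 2·(-88)) / -2 = 144/-2 = -72
x[6] = (-88 - 2·(-72)) / -2 = 56/-2 = -28
x[5] = (-72 - 2·(-28)) / -2 = -16/-2 = 8
x[4] = (-28 - 2·8) / -2 = -44/-2 = 22
x[3] = (8 - 2·22) / -2 = -36/-2 = 18
x[2] = (22 - 2·18) / -2 = -14/-2 = 7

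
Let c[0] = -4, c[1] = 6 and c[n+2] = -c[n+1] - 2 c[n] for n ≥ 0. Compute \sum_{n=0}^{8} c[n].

56

c[2] = -6 - 2·(-4) = 2
c[3] = -2 - 2·6 = -14
c[4] = -(-14) - 2·2 = 10
c[5] = -10 - 2·(-14) = 18
c[6] = -18 - 2·10 = -38
c[7] = -(-38) - 2·18 = 2
c[8] = -2 - 2·(-38) = 74
Sum = (-4) + 6 + 2 + (-14) + 10 + 18 + (-38) + 2 + 74 = 56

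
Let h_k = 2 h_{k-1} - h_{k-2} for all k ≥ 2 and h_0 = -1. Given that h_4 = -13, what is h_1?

-4

Let h_1 = x.
h_2 = 1 + 2x
h_3 = 2 + 3x
h_4 = 3 + 4x
So 3 + 4x = -13, giving x = -4.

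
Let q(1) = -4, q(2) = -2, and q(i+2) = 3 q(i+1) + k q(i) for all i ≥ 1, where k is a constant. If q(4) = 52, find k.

-5

q(3) = -6 - 4k
q(4) = -18 - 14k
So -18 - 14k = 52, giving k = -5.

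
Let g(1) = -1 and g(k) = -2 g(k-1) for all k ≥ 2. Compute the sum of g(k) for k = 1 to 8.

g(2) = -2·(-1) = 2
g(3) = -2·2 = -4
g(4) = -2·(-4) = 8
g(5) = -2·8 = -16
g(6) = -2·(-16) = 32
g(7) = -2·32 = -64
g(8) = -2·(-64) = 128
Sum = (-1) + 2 + (-4) + 8 + (-16) + 32 + (-64) + 128 = 85

85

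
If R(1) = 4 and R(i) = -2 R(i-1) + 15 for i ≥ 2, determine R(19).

The fixed point is 15/(1 + 2) = 5, so R(i) - 5 = -2(R(i-1) - 5).
Hence R(i) = -1·(-2)^{i-1} + 5.
R(19) = -1·(-2)^{18} + 5 = -1·262144 + 5 = -262139.

-262139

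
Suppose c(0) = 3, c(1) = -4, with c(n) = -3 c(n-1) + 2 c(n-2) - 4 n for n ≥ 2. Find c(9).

-92222

c(2) = -3*(-4) + 2*3 - 8 = 10
c(3) = -3*10 + 2*(-4) - 12 = -50
c(4) = -3*(-50) + 2*10 - 16 = 154
c(5) = -3*154 + 2*(-50) - 20 = -582
c(6) = -3*(-582) + 2*154 - 24 = 2030
c(7) = -3*2030 + 2*(-582) - 28 = -7282
c(8) = -3*(-7282) + 2*2030 - 32 = 25874
c(9) = -3*25874 + 2*(-7282) - 36 = -92222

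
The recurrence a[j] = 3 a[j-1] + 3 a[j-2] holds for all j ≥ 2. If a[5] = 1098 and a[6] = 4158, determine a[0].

-2

Rearranging, a[j-2] = (a[j] - 3 a[j-1]) / 3.
a[4] = (4158 - 3*1098) / 3 = 864/3 = 288
a[3] = (1098 - 3*288) / 3 = 234/3 = 78
a[2] = (288 - 3*78) / 3 = 54/3 = 18
a[1] = (78 - 3*18) / 3 = 24/3 = 8
a[0] = (18 - 3*8) / 3 = -6/3 = -2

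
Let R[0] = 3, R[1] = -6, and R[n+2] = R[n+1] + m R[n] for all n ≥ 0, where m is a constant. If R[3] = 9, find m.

R[2] = -6 + 3m
R[3] = -6 - 3m
So -6 - 3m = 9, giving m = -5.

-5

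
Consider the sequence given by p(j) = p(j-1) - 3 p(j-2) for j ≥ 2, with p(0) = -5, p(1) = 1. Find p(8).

160

p(2) = 1 - 3·(-5) = 16
p(3) = 16 - 3·1 = 13
p(4) = 13 - 3·16 = -35
p(5) = (-35) - 3·13 = -74
p(6) = (-74) - 3·(-35) = 31
p(7) = 31 - 3·(-74) = 253
p(8) = 253 - 3·31 = 160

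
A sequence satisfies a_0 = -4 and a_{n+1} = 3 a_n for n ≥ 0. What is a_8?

-26244

a_1 = 3*(-4) = -12
a_2 = 3*(-12) = -36
a_3 = 3*(-36) = -108
a_4 = 3*(-108) = -324
a_5 = 3*(-324) = -972
a_6 = 3*(-972) = -2916
a_7 = 3*(-2916) = -8748
a_8 = 3*(-8748) = -26244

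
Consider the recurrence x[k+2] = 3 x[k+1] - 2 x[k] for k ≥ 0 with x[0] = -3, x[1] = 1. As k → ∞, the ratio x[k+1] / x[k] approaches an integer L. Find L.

2

The characteristic equation is r^2 - 3r + 2 = 0, which factors as (r - 2)(r - 1) = 0.
So the roots are 2 and 1. Since |2| > |1| and the coefficient of 2^k is non-zero, the ratio tends to 2.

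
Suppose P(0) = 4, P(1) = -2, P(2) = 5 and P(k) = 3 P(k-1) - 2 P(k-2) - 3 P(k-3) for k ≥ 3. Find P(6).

11

P(3) = 3·5 - 2·(-2) - 3·4 = 7
P(4) = 3·7 - 2·5 - 3·(-2) = 17
P(5) = 3·17 - 2·7 - 3·5 = 22
P(6) = 3·22 - 2·17 - 3·7 = 11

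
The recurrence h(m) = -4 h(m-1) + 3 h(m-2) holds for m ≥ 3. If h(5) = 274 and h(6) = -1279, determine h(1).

Rearranging, h(m-2) = (h(m) + 4 h(m-1)) / 3.
h(4) = (-1279 + 4(274)) / 3 = -183/3 = -61
h(3) = (274 + 4(-61)) / 3 = 30/3 = 10
h(2) = (-61 + 4(10)) / 3 = -21/3 = -7
h(1) = (10 + 4(-7)) / 3 = -18/3 = -6

-6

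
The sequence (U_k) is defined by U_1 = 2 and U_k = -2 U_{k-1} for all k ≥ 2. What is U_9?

U_2 = -2*2 = -4
U_3 = -2*(-4) = 8
U_4 = -2*8 = -16
U_5 = -2*(-16) = 32
U_6 = -2*32 = -64
U_7 = -2*(-64) = 128
U_8 = -2*128 = -256
U_9 = -2*(-256) = 512

512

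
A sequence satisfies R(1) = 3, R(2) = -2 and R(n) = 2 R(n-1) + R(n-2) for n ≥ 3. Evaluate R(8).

-128

R(3) = 2*(-2) + 3 = -1
R(4) = 2*(-1) + (-2) = -4
R(5) = 2*(-4) + (-1) = -9
R(6) = 2*(-9) + (-4) = -22
R(7) = 2*(-22) + (-9) = -53
R(8) = 2*(-53) + (-22) = -128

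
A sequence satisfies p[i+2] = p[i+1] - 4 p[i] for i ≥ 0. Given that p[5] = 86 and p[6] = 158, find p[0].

Rearranging, p[i-2] = (p[i] - p[i-1]) / -4.
p[4] = (158 - 86) / -4 = 72/-4 = -18
p[3] = (86 - (-18)) / -4 = 104/-4 = -26
p[2] = (-18 - (-26)) / -4 = 8/-4 = -2
p[1] = (-26 - (-2)) / -4 = -24/-4 = 6
p[0] = (-2 - 6) / -4 = -8/-4 = 2

2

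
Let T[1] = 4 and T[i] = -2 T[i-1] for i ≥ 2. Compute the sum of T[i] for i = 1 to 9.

T[2] = -2(4) = -8
T[3] = -2(-8) = 16
T[4] = -2(16) = -32
T[5] = -2(-32) = 64
T[6] = -2(64) = -128
T[7] = -2(-128) = 256
T[8] = -2(256) = -512
T[9] = -2(-512) = 1024
Sum = 4 + (-8) + 16 + (-32) + 64 + (-128) + 256 + (-512) + 1024 = 684

684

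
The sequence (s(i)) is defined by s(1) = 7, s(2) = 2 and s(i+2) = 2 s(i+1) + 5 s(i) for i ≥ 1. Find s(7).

4219

s(3) = 2(2) + 5(7) = 39
s(4) = 2(39) + 5(2) = 88
s(5) = 2(88) + 5(39) = 371
s(6) = 2(371) + 5(88) = 1182
s(7) = 2(1182) + 5(371) = 4219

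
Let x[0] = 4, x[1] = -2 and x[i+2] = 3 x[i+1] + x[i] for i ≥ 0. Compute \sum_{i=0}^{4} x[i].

-34

x[2] = 3(-2) + 4 = -2
x[3] = 3(-2) + (-2) = -8
x[4] = 3(-8) + (-2) = -26
Sum = 4 + (-2) + (-2) + (-8) + (-26) = -34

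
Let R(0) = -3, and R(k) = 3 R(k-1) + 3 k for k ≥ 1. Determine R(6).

R(1) = 3*(-3) + 3 = -6
R(2) = 3*(-6) + 6 = -12
R(3) = 3*(-12) + 9 = -27
R(4) = 3*(-27) + 12 = -69
R(5) = 3*(-69) + 15 = -192
R(6) = 3*(-192) + 18 = -558

-558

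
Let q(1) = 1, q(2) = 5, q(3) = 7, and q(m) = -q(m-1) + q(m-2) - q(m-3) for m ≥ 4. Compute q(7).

23

q(4) = -7 + 5 - 1 = -3
q(5) = -(-3) + 7 - 5 = 5
q(6) = -5 + (-3) - 7 = -15
q(7) = -(-15) + 5 - (-3) = 23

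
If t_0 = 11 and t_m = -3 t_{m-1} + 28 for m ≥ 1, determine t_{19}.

-4649045861

The fixed point is 28/(1 + 3) = 7, so t_m - 7 = -3(t_{m-1} - 7).
Hence t_m = 4·(-3)^m + 7.
t_{19} = 4·(-3)^{19} + 7 = 4·-1162261467 + 7 = -4649045861.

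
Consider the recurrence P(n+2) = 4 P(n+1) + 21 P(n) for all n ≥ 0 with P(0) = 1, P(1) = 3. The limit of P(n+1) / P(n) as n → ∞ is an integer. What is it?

7

The characteristic equation is r^2 - 4r - 21 = 0, which factors as (r - 7)(r + 3) = 0.
So the roots are 7 and -3. Since |7| > |-3| and the coefficient of 7^n is non-zero, the ratio tends to 7.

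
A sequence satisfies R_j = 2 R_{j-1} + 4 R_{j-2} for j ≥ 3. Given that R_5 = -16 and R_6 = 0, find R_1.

Rearranging, R_{j-2} = (R_j - 2 R_{j-1}) / 4.
R_4 = (0 - 2*(-16)) / 4 = 32/4 = 8
R_3 = (-16 - 2*8) / 4 = -32/4 = -8
R_2 = (8 - 2*(-8)) / 4 = 24/4 = 6
R_1 = (-8 - 2*6) / 4 = -20/4 = -5

-5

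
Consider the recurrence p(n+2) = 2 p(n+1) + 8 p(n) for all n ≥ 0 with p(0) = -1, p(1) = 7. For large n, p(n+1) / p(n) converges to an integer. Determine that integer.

The characteristic equation is r^2 - 2r - 8 = 0, which factors as (r - 4)(r + 2) = 0.
So the roots are 4 and -2. Since |4| > |-2| and the coefficient of 4^n is non-zero, the ratio tends to 4.

4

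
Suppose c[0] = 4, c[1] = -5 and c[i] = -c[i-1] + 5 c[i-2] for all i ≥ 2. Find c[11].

c[2] = -(-5) + 5·4 = 25
c[3] = -25 + 5·(-5) = -50
c[4] = -(-50) + 5·25 = 175
c[5] = -175 + 5·(-50) = -425
c[6] = -(-425) + 5·175 = 1300
c[7] = -1300 + 5·(-425) = -3425
c[8] = -(-3425) + 5·1300 = 9925
c[9] = -9925 + 5·(-3425) = -27050
c[10] = -(-27050) + 5·9925 = 76675
c[11] = -76675 + 5·(-27050) = -211925

-211925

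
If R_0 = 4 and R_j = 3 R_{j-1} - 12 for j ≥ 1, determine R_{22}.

The fixed point is -12/(1 - 3) = 6, so R_j - 6 = 3(R_{j-1} - 6).
Hence R_j = -2·3^j + 6.
R_{22} = -2·3^{22} + 6 = -2·31381059609 + 6 = -62762119212.

-62762119212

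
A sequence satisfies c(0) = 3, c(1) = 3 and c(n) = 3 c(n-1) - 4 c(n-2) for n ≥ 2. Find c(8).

c(2) = 3*3 - 4*3 = -3
c(3) = 3*(-3) - 4*3 = -21
c(4) = 3*(-21) - 4*(-3) = -51
c(5) = 3*(-51) - 4*(-21) = -69
c(6) = 3*(-69) - 4*(-51) = -3
c(7) = 3*(-3) - 4*(-69) = 267
c(8) = 3*267 - 4*(-3) = 813

813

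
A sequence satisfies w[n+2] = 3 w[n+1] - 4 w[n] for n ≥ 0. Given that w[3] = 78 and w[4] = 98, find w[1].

6

Rearranging, w[n-2] = (w[n] - 3 w[n-1]) / -4.
w[2] = (98 - 3(78)) / -4 = -136/-4 = 34
w[1] = (78 - 3(34)) / -4 = -24/-4 = 6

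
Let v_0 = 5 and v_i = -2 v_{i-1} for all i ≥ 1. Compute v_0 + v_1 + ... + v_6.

v_1 = -2*5 = -10
v_2 = -2*(-10) = 20
v_3 = -2*20 = -40
v_4 = -2*(-40) = 80
v_5 = -2*80 = -160
v_6 = -2*(-160) = 320
Sum = 5 + (-10) + 20 + (-40) + 80 + (-160) + 320 = 215

215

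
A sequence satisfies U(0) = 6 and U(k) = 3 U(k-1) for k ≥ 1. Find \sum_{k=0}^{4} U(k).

U(1) = 3·6 = 18
U(2) = 3·18 = 54
U(3) = 3·54 = 162
U(4) = 3·162 = 486
Sum = 6 + 18 + 54 + 162 + 486 = 726

726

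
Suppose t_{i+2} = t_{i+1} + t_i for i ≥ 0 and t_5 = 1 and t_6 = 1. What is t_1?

Rearranging, t_{i-2} = t_i - t_{i-1}.
t_4 = 1 - 1 = 0
t_3 = 1 - 0 = 1
t_2 = 0 - 1 = -1
t_1 = 1 - (-1) = 2

2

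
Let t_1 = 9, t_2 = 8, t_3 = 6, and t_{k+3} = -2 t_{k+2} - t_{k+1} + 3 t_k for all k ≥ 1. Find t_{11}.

-59

t_4 = -2*6 - 8 + 3*9 = 7
t_5 = -2*7 - 6 + 3*8 = 4
t_6 = -2*4 - 7 + 3*6 = 3
t_7 = -2*3 - 4 + 3*7 = 11
t_8 = -2*11 - 3 + 3*4 = -13
t_9 = -2*(-13) - 11 + 3*3 = 24
t_{10} = -2*24 - (-13) + 3*11 = -2
t_{11} = -2*(-2) - 24 + 3*(-13) = -59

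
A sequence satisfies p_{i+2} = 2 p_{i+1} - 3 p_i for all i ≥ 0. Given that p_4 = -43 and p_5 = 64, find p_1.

4

Rearranging, p_{i-2} = (p_i - 2 p_{i-1}) / -3.
p_3 = (64 - 2(-43)) / -3 = 150/-3 = -50
p_2 = (-43 - 2(-50)) / -3 = 57/-3 = -19
p_1 = (-50 - 2(-19)) / -3 = -12/-3 = 4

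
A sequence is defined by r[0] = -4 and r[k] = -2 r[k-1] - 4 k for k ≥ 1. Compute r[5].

92

r[1] = -2·(-4) - 4 = 4
r[2] = -2·4 - 8 = -16
r[3] = -2·(-16) - 12 = 20
r[4] = -2·20 - 16 = -56
r[5] = -2·(-56) - 20 = 92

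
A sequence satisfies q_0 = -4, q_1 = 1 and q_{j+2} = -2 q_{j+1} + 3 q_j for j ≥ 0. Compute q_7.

q_2 = -2*1 + 3*(-4) = -14
q_3 = -2*(-14) + 3*1 = 31
q_4 = -2*31 + 3*(-14) = -104
q_5 = -2*(-104) + 3*31 = 301
q_6 = -2*301 + 3*(-104) = -914
q_7 = -2*(-914) + 3*301 = 2731

2731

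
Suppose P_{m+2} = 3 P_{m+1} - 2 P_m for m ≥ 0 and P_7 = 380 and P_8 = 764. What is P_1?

Rearranging, P_{m-2} = (P_m - 3 P_{m-1}) / -2.
P_6 = (764 - 3(380)) / -2 = -376/-2 = 188
P_5 = (380 - 3(188)) / -2 = -184/-2 = 92
P_4 = (188 - 3(92)) / -2 = -88/-2 = 44
P_3 = (92 - 3(44)) / -2 = -40/-2 = 20
P_2 = (44 - 3(20)) / -2 = -16/-2 = 8
P_1 = (20 - 3(8)) / -2 = -4/-2 = 2

2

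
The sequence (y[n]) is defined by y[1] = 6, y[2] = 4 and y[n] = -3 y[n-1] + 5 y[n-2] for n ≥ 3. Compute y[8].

-13324

y[3] = -3·4 + 5·6 = 18
y[4] = -3·18 + 5·4 = -34
y[5] = -3·(-34) + 5·18 = 192
y[6] = -3·192 + 5·(-34) = -746
y[7] = -3·(-746) + 5·192 = 3198
y[8] = -3·3198 + 5·(-746) = -13324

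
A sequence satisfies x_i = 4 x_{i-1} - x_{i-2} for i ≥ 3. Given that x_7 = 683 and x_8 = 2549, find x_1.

-7

Rearranging, x_{i-2} = -(x_i - 4 x_{i-1}).
x_6 = -(2549 - 4*683) = 183
x_5 = -(683 - 4*183) = 49
x_4 = -(183 - 4*49) = 13
x_3 = -(49 - 4*13) = 3
x_2 = -(13 - 4*3) = -1
x_1 = -(3 - 4*(-1)) = -7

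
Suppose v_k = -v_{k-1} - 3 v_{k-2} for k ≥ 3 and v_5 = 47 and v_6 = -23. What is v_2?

Rearranging, v_{k-2} = (v_k + v_{k-1}) / -3.
v_4 = (-23 + 47) / -3 = 24/-3 = -8
v_3 = (47 + (-8)) / -3 = 39/-3 = -13
v_2 = (-8 + (-13)) / -3 = -21/-3 = 7

7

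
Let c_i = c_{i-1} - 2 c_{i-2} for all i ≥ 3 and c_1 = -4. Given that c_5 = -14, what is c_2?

Let c_2 = y.
c_3 = 8 + y
c_4 = 8 - y
c_5 = -8 - 3y
So -8 - 3y = -14, giving y = 2.

2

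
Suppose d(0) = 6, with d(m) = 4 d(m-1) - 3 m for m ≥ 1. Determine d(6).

d(1) = 4*6 - 3 = 21
d(2) = 4*21 - 6 = 78
d(3) = 4*78 - 9 = 303
d(4) = 4*303 - 12 = 1200
d(5) = 4*1200 - 15 = 4785
d(6) = 4*4785 - 18 = 19122

19122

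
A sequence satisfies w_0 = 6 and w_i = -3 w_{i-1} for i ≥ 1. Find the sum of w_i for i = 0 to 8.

w_1 = -3(6) = -18
w_2 = -3(-18) = 54
w_3 = -3(54) = -162
w_4 = -3(-162) = 486
w_5 = -3(486) = -1458
w_6 = -3(-1458) = 4374
w_7 = -3(4374) = -13122
w_8 = -3(-13122) = 39366
Sum = 6 + (-18) + 54 + (-162) + 486 + (-1458) + 4374 + (-13122) + 39366 = 29526

29526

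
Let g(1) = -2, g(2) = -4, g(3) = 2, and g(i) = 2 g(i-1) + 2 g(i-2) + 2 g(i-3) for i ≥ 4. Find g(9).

-1352

g(4) = 2·2 + 2·(-4) + 2·(-2) = -8
g(5) = 2·(-8) + 2·2 + 2·(-4) = -20
g(6) = 2·(-20) + 2·(-8) + 2·2 = -52
g(7) = 2·(-52) + 2·(-20) + 2·(-8) = -160
g(8) = 2·(-160) + 2·(-52) + 2·(-20) = -464
g(9) = 2·(-464) + 2·(-160) + 2·(-52) = -1352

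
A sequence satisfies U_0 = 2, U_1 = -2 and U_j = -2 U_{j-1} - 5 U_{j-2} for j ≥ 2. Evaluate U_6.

U_2 = -2(-2) - 5(2) = -6
U_3 = -2(-6) - 5(-2) = 22
U_4 = -2(22) - 5(-6) = -14
U_5 = -2(-14) - 5(22) = -82
U_6 = -2(-82) - 5(-14) = 234

234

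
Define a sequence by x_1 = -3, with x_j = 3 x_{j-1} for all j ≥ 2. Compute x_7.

x_2 = 3·(-3) = -9
x_3 = 3·(-9) = -27
x_4 = 3·(-27) = -81
x_5 = 3·(-81) = -243
x_6 = 3·(-243) = -729
x_7 = 3·(-729) = -2187

-2187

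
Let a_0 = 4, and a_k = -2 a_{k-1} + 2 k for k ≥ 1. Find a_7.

-450

a_1 = -2*4 + 2 = -6
a_2 = -2*(-6) + 4 = 16
a_3 = -2*16 + 6 = -26
a_4 = -2*(-26) + 8 = 60
a_5 = -2*60 + 10 = -110
a_6 = -2*(-110) + 12 = 232
a_7 = -2*232 + 14 = -450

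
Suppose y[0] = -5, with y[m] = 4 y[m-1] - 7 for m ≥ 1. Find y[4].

y[1] = 4(-5) - 7 = -27
y[2] = 4(-27) - 7 = -115
y[3] = 4(-115) - 7 = -467
y[4] = 4(-467) - 7 = -1875

-1875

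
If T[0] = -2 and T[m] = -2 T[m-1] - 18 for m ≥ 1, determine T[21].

-8388614

The fixed point is -18/(1 + 2) = -6, so T[m] + 6 = -2(T[m-1] + 6).
Hence T[m] = 4·(-2)^m - 6.
T[21] = 4·(-2)^{21} - 6 = 4·-2097152 - 6 = -8388614.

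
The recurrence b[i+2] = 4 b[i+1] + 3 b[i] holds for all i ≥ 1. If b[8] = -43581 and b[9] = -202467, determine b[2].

Rearranging, b[i-2] = (b[i] - 4 b[i-1]) / 3.
b[7] = (-202467 - 4·(-43581)) / 3 = -28143/3 = -9381
b[6] = (-43581 - 4·(-9381)) / 3 = -6057/3 = -2019
b[5] = (-9381 - 4·(-2019)) / 3 = -1305/3 = -435
b[4] = (-2019 - 4·(-435)) / 3 = -279/3 = -93
b[3] = (-435 - 4·(-93)) / 3 = -63/3 = -21
b[2] = (-93 - 4·(-21)) / 3 = -9/3 = -3

-3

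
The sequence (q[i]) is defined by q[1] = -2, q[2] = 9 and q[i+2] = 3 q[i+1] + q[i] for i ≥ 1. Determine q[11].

q[3] = 3(9) + (-2) = 25
q[4] = 3(25) + 9 = 84
q[5] = 3(84) + 25 = 277
q[6] = 3(277) + 84 = 915
q[7] = 3(915) + 277 = 3022
q[8] = 3(3022) + 915 = 9981
q[9] = 3(9981) + 3022 = 32965
q[10] = 3(32965) + 9981 = 108876
q[11] = 3(108876) + 32965 = 359593

359593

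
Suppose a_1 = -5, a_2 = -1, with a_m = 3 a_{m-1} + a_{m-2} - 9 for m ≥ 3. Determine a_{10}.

a_3 = 3*(-1) + (-5) - 9 = -17
a_4 = 3*(-17) + (-1) - 9 = -61
a_5 = 3*(-61) + (-17) - 9 = -209
a_6 = 3*(-209) + (-61) - 9 = -697
a_7 = 3*(-697) + (-209) - 9 = -2309
a_8 = 3*(-2309) + (-697) - 9 = -7633
a_9 = 3*(-7633) + (-2309) - 9 = -25217
a_{10} = 3*(-25217) + (-7633) - 9 = -83293

-83293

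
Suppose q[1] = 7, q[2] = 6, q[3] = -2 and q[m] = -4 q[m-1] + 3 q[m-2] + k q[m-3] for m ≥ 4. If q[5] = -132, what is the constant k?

q[4] = 26 + 7k
q[5] = -110 - 22k
So -110 - 22k = -132, giving k = 1.

1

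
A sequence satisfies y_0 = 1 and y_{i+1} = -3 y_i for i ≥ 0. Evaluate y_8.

y_1 = -3(1) = -3
y_2 = -3(-3) = 9
y_3 = -3(9) = -27
y_4 = -3(-27) = 81
y_5 = -3(81) = -243
y_6 = -3(-243) = 729
y_7 = -3(729) = -2187
y_8 = -3(-2187) = 6561

6561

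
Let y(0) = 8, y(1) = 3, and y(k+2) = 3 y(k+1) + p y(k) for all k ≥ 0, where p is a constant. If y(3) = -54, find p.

y(2) = 9 + 8p
y(3) = 27 + 27p
So 27 + 27p = -54, giving p = -3.

-3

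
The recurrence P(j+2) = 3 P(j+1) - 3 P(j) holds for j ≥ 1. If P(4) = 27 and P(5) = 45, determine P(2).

Rearranging, P(j-2) = (P(j) - 3 P(j-1)) / -3.
P(3) = (45 - 3·27) / -3 = -36/-3 = 12
P(2) = (27 - 3·12) / -3 = -9/-3 = 3

3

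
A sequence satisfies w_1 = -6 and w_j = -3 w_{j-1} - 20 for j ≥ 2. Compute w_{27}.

The fixed point is -20/(1 + 3) = -5, so w_j + 5 = -3(w_{j-1} + 5).
Hence w_j = -1·(-3)^{j-1} - 5.
w_{27} = -1·(-3)^{26} - 5 = -1·2541865828329 - 5 = -2541865828334.

-2541865828334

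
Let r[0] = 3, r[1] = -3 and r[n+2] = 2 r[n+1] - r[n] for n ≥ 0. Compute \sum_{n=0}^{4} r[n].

r[2] = 2·(-3) - 3 = -9
r[3] = 2·(-9) - (-3) = -15
r[4] = 2·(-15) - (-9) = -21
Sum = 3 + (-3) + (-9) + (-15) + (-21) = -45

-45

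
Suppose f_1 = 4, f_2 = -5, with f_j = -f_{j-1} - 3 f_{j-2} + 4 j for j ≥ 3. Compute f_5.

f_3 = -(-5) - 3·4 + 12 = 5
f_4 = -5 - 3·(-5) + 16 = 26
f_5 = -26 - 3·5 + 20 = -21

-21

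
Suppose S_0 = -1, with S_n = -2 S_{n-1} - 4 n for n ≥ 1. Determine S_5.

-4

S_1 = -2*(-1) - 4 = -2
S_2 = -2*(-2) - 8 = -4
S_3 = -2*(-4) - 12 = -4
S_4 = -2*(-4) - 16 = -8
S_5 = -2*(-8) - 20 = -4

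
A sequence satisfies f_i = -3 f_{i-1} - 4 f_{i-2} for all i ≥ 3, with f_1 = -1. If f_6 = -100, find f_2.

8

Let f_2 = y.
f_3 = 4 - 3y
f_4 = -12 + 5y
f_5 = 20 - 3y
f_6 = -12 - 11y
So -12 - 11y = -100, giving y = 8.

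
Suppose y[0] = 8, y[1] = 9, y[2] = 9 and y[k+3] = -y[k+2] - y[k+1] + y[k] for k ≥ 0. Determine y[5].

9

y[3] = -9 - 9 + 8 = -10
y[4] = -(-10) - 9 + 9 = 10
y[5] = -10 - (-10) + 9 = 9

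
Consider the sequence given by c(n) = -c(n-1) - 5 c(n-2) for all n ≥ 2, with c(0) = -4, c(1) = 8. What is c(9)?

3308

c(2) = -8 - 5·(-4) = 12
c(3) = -12 - 5·8 = -52
c(4) = -(-52) - 5·12 = -8
c(5) = -(-8) - 5·(-52) = 268
c(6) = -268 - 5·(-8) = -228
c(7) = -(-228) - 5·268 = -1112
c(8) = -(-1112) - 5·(-228) = 2252
c(9) = -2252 - 5·(-1112) = 3308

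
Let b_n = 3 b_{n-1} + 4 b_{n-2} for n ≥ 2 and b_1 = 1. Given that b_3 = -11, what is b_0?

Let b_0 = v.
b_2 = 3 + 4v
b_3 = 13 + 12v
So 13 + 12v = -11, giving v = -2.

-2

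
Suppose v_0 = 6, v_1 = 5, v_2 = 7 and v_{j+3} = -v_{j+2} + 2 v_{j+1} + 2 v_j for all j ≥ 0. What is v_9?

v_3 = -7 + 2*5 + 2*6 = 15
v_4 = -15 + 2*7 + 2*5 = 9
v_5 = -9 + 2*15 + 2*7 = 35
v_6 = -35 + 2*9 + 2*15 = 13
v_7 = -13 + 2*35 + 2*9 = 75
v_8 = -75 + 2*13 + 2*35 = 21
v_9 = -21 + 2*75 + 2*13 = 155

155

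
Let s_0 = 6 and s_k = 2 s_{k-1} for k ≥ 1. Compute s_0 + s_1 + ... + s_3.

90

s_1 = 2(6) = 12
s_2 = 2(12) = 24
s_3 = 2(24) = 48
Sum = 6 + 12 + 24 + 48 = 90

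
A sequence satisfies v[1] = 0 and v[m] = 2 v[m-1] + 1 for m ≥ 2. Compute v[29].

The fixed point is 1/(1 - 2) = -1, so v[m] + 1 = 2(v[m-1] + 1).
Hence v[m] = 1·2^{m-1} - 1.
v[29] = 1·2^{28} - 1 = 1·268435456 - 1 = 268435455.

268435455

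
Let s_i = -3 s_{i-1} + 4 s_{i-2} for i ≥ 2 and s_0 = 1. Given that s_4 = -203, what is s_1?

5

Let s_1 = w.
s_2 = 4 - 3w
s_3 = -12 + 13w
s_4 = 52 - 51w
So 52 - 51w = -203, giving w = 5.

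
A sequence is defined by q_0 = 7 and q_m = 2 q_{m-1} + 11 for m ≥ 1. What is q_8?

q_1 = 2(7) + 11 = 25
q_2 = 2(25) + 11 = 61
q_3 = 2(61) + 11 = 133
q_4 = 2(133) + 11 = 277
q_5 = 2(277) + 11 = 565
q_6 = 2(565) + 11 = 1141
q_7 = 2(1141) + 11 = 2293
q_8 = 2(2293) + 11 = 4597

4597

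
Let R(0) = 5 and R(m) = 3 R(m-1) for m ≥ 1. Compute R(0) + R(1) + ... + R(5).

1820

R(1) = 3·5 = 15
R(2) = 3·15 = 45
R(3) = 3·45 = 135
R(4) = 3·135 = 405
R(5) = 3·405 = 1215
Sum = 5 + 15 + 45 + 135 + 405 + 1215 = 1820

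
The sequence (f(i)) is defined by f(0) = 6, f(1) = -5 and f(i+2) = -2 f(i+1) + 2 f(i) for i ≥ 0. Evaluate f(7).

f(2) = -2(-5) + 2(6) = 22
f(3) = -2(22) + 2(-5) = -54
f(4) = -2(-54) + 2(22) = 152
f(5) = -2(152) + 2(-54) = -412
f(6) = -2(-412) + 2(152) = 1128
f(7) = -2(1128) + 2(-412) = -3080

-3080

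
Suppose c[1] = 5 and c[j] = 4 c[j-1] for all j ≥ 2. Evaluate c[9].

327680

c[2] = 4*5 = 20
c[3] = 4*20 = 80
c[4] = 4*80 = 320
c[5] = 4*320 = 1280
c[6] = 4*1280 = 5120
c[7] = 4*5120 = 20480
c[8] = 4*20480 = 81920
c[9] = 4*81920 = 327680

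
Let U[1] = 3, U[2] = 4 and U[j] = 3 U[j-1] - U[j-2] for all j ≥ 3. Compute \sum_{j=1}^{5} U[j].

U[3] = 3*4 - 3 = 9
U[4] = 3*9 - 4 = 23
U[5] = 3*23 - 9 = 60
Sum = 3 + 4 + 9 + 23 + 60 = 99

99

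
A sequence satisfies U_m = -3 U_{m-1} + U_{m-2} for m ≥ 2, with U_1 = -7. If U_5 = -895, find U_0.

Let U_0 = v.
U_2 = 21 + v
U_3 = -70 - 3v
U_4 = 231 + 10v
U_5 = -763 - 33v
So -763 - 33v = -895, giving v = 4.

4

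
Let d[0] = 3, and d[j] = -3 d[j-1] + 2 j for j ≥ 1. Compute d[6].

1917

d[1] = -3·3 + 2 = -7
d[2] = -3·(-7) + 4 = 25
d[3] = -3·25 + 6 = -69
d[4] = -3·(-69) + 8 = 215
d[5] = -3·215 + 10 = -635
d[6] = -3·(-635) + 12 = 1917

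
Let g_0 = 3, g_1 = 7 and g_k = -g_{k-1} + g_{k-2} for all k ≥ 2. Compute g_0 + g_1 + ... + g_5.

g_2 = -7 + 3 = -4
g_3 = -(-4) + 7 = 11
g_4 = -11 + (-4) = -15
g_5 = -(-15) + 11 = 26
Sum = 3 + 7 + (-4) + 11 + (-15) + 26 = 28

28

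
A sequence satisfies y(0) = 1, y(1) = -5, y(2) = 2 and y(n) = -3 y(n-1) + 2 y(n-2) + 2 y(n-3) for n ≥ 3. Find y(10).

y(3) = -3·2 + 2·(-5) + 2·1 = -14
y(4) = -3·(-14) + 2·2 + 2·(-5) = 36
y(5) = -3·36 + 2·(-14) + 2·2 = -132
y(6) = -3·(-132) + 2·36 + 2·(-14) = 440
y(7) = -3·440 + 2·(-132) + 2·36 = -1512
y(8) = -3·(-1512) + 2·440 + 2·(-132) = 5152
y(9) = -3·5152 + 2·(-1512) + 2·440 = -17600
y(10) = -3·(-17600) + 2·5152 + 2·(-1512) = 60080

60080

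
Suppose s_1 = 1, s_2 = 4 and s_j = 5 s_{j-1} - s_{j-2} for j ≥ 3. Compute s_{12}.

s_3 = 5·4 - 1 = 19
s_4 = 5·19 - 4 = 91
s_5 = 5·91 - 19 = 436
s_6 = 5·436 - 91 = 2089
s_7 = 5·2089 - 436 = 10009
s_8 = 5·10009 - 2089 = 47956
s_9 = 5·47956 - 10009 = 229771
s_{10} = 5·229771 - 47956 = 1100899
s_{11} = 5·1100899 - 229771 = 5274724
s_{12} = 5·5274724 - 1100899 = 25272721

25272721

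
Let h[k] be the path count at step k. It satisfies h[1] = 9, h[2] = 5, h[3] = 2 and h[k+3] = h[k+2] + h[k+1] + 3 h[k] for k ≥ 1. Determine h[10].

h[4] = 2 + 5 + 3(9) = 34
h[5] = 34 + 2 + 3(5) = 51
h[6] = 51 + 34 + 3(2) = 91
h[7] = 91 + 51 + 3(34) = 244
h[8] = 244 + 91 + 3(51) = 488
h[9] = 488 + 244 + 3(91) = 1005
h[10] = 1005 + 488 + 3(244) = 2225

2225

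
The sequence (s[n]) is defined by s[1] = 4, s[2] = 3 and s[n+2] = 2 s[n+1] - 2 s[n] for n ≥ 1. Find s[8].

s[3] = 2*3 - 2*4 = -2
s[4] = 2*(-2) - 2*3 = -10
s[5] = 2*(-10) - 2*(-2) = -16
s[6] = 2*(-16) - 2*(-10) = -12
s[7] = 2*(-12) - 2*(-16) = 8
s[8] = 2*8 - 2*(-12) = 40

40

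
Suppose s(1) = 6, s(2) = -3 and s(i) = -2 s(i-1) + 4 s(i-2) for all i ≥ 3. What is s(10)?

-90624

s(3) = -2·(-3) + 4·6 = 30
s(4) = -2·30 + 4·(-3) = -72
s(5) = -2·(-72) + 4·30 = 264
s(6) = -2·264 + 4·(-72) = -816
s(7) = -2·(-816) + 4·264 = 2688
s(8) = -2·2688 + 4·(-816) = -8640
s(9) = -2·(-8640) + 4·2688 = 28032
s(10) = -2·28032 + 4·(-8640) = -90624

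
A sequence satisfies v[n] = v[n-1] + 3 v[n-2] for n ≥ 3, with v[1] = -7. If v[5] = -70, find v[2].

Let v[2] = y.
v[3] = -21 + y
v[4] = -21 + 4y
v[5] = -84 + 7y
So -84 + 7y = -70, giving y = 2.

2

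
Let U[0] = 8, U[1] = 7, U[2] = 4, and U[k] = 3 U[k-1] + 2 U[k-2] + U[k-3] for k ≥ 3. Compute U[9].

73342

U[3] = 3*4 + 2*7 + 8 = 34
U[4] = 3*34 + 2*4 + 7 = 117
U[5] = 3*117 + 2*34 + 4 = 423
U[6] = 3*423 + 2*117 + 34 = 1537
U[7] = 3*1537 + 2*423 + 117 = 5574
U[8] = 3*5574 + 2*1537 + 423 = 20219
U[9] = 3*20219 + 2*5574 + 1537 = 73342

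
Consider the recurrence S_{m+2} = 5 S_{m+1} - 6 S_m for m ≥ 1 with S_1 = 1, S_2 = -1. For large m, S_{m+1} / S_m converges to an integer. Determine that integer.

3

The characteristic equation is r^2 - 5r + 6 = 0, which factors as (r - 3)(r - 2) = 0.
So the roots are 3 and 2. Since |3| > |2| and the coefficient of 3^m is non-zero, the ratio tends to 3.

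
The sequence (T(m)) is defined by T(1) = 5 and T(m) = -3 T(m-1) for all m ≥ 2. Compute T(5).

405

T(2) = -3(5) = -15
T(3) = -3(-15) = 45
T(4) = -3(45) = -135
T(5) = -3(-135) = 405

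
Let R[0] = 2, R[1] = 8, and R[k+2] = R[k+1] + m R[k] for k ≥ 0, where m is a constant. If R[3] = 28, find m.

2

R[2] = 8 + 2m
R[3] = 8 + 10m
So 8 + 10m = 28, giving m = 2.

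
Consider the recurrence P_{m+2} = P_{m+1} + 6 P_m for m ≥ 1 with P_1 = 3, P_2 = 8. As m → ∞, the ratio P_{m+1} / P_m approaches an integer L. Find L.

The characteristic equation is r^2 - r - 6 = 0, which factors as (r - 3)(r + 2) = 0.
So the roots are 3 and -2. Since |3| > |-2| and the coefficient of 3^m is non-zero, the ratio tends to 3.

3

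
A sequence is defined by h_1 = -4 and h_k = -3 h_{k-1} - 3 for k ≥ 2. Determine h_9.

h_2 = -3·(-4) - 3 = 9
h_3 = -3·9 - 3 = -30
h_4 = -3·(-30) - 3 = 87
h_5 = -3·87 - 3 = -264
h_6 = -3·(-264) - 3 = 789
h_7 = -3·789 - 3 = -2370
h_8 = -3·(-2370) - 3 = 7107
h_9 = -3·7107 - 3 = -21324

-21324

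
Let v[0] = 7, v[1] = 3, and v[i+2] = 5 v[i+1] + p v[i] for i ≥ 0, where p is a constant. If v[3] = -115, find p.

-5

v[2] = 15 + 7p
v[3] = 75 + 38p
So 75 + 38p = -115, giving p = -5.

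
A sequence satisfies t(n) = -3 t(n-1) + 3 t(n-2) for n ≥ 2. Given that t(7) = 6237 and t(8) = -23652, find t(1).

Rearranging, t(n-2) = (t(n) + 3 t(n-1)) / 3.
t(6) = (-23652 + 3(6237)) / 3 = -4941/3 = -1647
t(5) = (6237 + 3(-1647)) / 3 = 1296/3 = 432
t(4) = (-1647 + 3(432)) / 3 = -351/3 = -117
t(3) = (432 + 3(-117)) / 3 = 81/3 = 27
t(2) = (-117 + 3(27)) / 3 = -36/3 = -12
t(1) = (27 + 3(-12)) / 3 = -9/3 = -3

-3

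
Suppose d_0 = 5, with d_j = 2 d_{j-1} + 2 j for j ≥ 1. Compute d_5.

274

d_1 = 2·5 + 2 = 12
d_2 = 2·12 + 4 = 28
d_3 = 2·28 + 6 = 62
d_4 = 2·62 + 8 = 132
d_5 = 2·132 + 10 = 274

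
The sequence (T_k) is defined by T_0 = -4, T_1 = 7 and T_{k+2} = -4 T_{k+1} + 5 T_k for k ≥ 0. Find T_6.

T_2 = -4*7 + 5*(-4) = -48
T_3 = -4*(-48) + 5*7 = 227
T_4 = -4*227 + 5*(-48) = -1148
T_5 = -4*(-1148) + 5*227 = 5727
T_6 = -4*5727 + 5*(-1148) = -28648

-28648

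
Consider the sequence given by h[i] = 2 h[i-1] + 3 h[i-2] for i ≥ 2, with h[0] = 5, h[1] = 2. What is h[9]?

34442

h[2] = 2*2 + 3*5 = 19
h[3] = 2*19 + 3*2 = 44
h[4] = 2*44 + 3*19 = 145
h[5] = 2*145 + 3*44 = 422
h[6] = 2*422 + 3*145 = 1279
h[7] = 2*1279 + 3*422 = 3824
h[8] = 2*3824 + 3*1279 = 11485
h[9] = 2*11485 + 3*3824 = 34442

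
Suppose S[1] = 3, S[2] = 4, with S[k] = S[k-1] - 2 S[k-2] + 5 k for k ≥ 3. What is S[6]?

S[3] = 4 - 2*3 + 15 = 13
S[4] = 13 - 2*4 + 20 = 25
S[5] = 25 - 2*13 + 25 = 24
S[6] = 24 - 2*25 + 30 = 4

4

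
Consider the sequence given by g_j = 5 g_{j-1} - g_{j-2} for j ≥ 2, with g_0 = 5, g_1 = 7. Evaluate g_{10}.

g_2 = 5*7 - 5 = 30
g_3 = 5*30 - 7 = 143
g_4 = 5*143 - 30 = 685
g_5 = 5*685 - 143 = 3282
g_6 = 5*3282 - 685 = 15725
g_7 = 5*15725 - 3282 = 75343
g_8 = 5*75343 - 15725 = 360990
g_9 = 5*360990 - 75343 = 1729607
g_{10} = 5*1729607 - 360990 = 8287045

8287045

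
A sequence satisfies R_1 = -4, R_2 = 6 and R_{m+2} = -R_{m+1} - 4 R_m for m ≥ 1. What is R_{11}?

R_3 = -6 - 4·(-4) = 10
R_4 = -10 - 4·6 = -34
R_5 = -(-34) - 4·10 = -6
R_6 = -(-6) - 4·(-34) = 142
R_7 = -142 - 4·(-6) = -118
R_8 = -(-118) - 4·142 = -450
R_9 = -(-450) - 4·(-118) = 922
R_{10} = -922 - 4·(-450) = 878
R_{11} = -878 - 4·922 = -4566

-4566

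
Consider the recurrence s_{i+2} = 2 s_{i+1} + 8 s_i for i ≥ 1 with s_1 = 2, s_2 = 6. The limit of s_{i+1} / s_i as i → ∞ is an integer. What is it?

The characteristic equation is r^2 - 2r - 8 = 0, which factors as (r - 4)(r + 2) = 0.
So the roots are 4 and -2. Since |4| > |-2| and the coefficient of 4^i is non-zero, the ratio tends to 4.

4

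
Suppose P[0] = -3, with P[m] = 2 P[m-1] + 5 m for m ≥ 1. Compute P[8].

1742

P[1] = 2(-3) + 5 = -1
P[2] = 2(-1) + 10 = 8
P[3] = 2(8) + 15 = 31
P[4] = 2(31) + 20 = 82
P[5] = 2(82) + 25 = 189
P[6] = 2(189) + 30 = 408
P[7] = 2(408) + 35 = 851
P[8] = 2(851) + 40 = 1742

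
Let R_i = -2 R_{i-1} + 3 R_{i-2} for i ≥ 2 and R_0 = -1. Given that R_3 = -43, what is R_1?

Let R_1 = y.
R_2 = -3 - 2y
R_3 = 6 + 7y
So 6 + 7y = -43, giving y = -7.

-7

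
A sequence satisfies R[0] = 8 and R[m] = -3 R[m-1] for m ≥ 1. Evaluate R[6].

R[1] = -3(8) = -24
R[2] = -3(-24) = 72
R[3] = -3(72) = -216
R[4] = -3(-216) = 648
R[5] = -3(648) = -1944
R[6] = -3(-1944) = 5832

5832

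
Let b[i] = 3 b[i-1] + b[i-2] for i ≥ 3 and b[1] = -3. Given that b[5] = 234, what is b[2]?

8

Let b[2] = z.
b[3] = -3 + 3z
b[4] = -9 + 10z
b[5] = -30 + 33z
So -30 + 33z = 234, giving z = 8.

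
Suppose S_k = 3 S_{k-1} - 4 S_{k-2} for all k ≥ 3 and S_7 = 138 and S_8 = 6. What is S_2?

Rearranging, S_{k-2} = (S_k - 3 S_{k-1}) / -4.
S_6 = (6 - 3*138) / -4 = -408/-4 = 102
S_5 = (138 - 3*102) / -4 = -168/-4 = 42
S_4 = (102 - 3*42) / -4 = -24/-4 = 6
S_3 = (42 - 3*6) / -4 = 24/-4 = -6
S_2 = (6 - 3*(-6)) / -4 = 24/-4 = -6

-6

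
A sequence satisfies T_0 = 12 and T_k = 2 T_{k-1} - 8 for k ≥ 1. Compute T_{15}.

131080

The fixed point is -8/(1 - 2) = 8, so T_k - 8 = 2(T_{k-1} - 8).
Hence T_k = 4·2^k + 8.
T_{15} = 4·2^{15} + 8 = 4·32768 + 8 = 131080.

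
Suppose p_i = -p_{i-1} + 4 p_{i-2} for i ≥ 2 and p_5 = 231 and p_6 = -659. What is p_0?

Rearranging, p_{i-2} = (p_i + p_{i-1}) / 4.
p_4 = (-659 + 231) / 4 = -428/4 = -107
p_3 = (231 + (-107)) / 4 = 124/4 = 31
p_2 = (-107 + 31) / 4 = -76/4 = -19
p_1 = (31 + (-19)) / 4 = 12/4 = 3
p_0 = (-19 + 3) / 4 = -16/4 = -4

-4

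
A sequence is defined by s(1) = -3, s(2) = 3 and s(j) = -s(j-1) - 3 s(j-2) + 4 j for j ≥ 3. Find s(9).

s(3) = -3 - 3·(-3) + 12 = 18
s(4) = -18 - 3·3 + 16 = -11
s(5) = -(-11) - 3·18 + 20 = -23
s(6) = -(-23) - 3·(-11) + 24 = 80
s(7) = -80 - 3·(-23) + 28 = 17
s(8) = -17 - 3·80 + 32 = -225
s(9) = -(-225) - 3·17 + 36 = 210

210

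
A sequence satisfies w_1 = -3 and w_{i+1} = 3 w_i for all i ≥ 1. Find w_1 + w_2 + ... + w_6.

-1092

w_2 = 3·(-3) = -9
w_3 = 3·(-9) = -27
w_4 = 3·(-27) = -81
w_5 = 3·(-81) = -243
w_6 = 3·(-243) = -729
Sum = (-3) + (-9) + (-27) + (-81) + (-243) + (-729) = -1092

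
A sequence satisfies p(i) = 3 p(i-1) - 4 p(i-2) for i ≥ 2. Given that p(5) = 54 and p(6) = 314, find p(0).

Rearranging, p(i-2) = (p(i) - 3 p(i-1)) / -4.
p(4) = (314 - 3*54) / -4 = 152/-4 = -38
p(3) = (54 - 3*(-38)) / -4 = 168/-4 = -42
p(2) = (-38 - 3*(-42)) / -4 = 88/-4 = -22
p(1) = (-42 - 3*(-22)) / -4 = 24/-4 = -6
p(0) = (-22 - 3*(-6)) / -4 = -4/-4 = 1

1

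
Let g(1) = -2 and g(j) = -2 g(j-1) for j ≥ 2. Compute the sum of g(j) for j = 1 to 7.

-86

g(2) = -2(-2) = 4
g(3) = -2(4) = -8
g(4) = -2(-8) = 16
g(5) = -2(16) = -32
g(6) = -2(-32) = 64
g(7) = -2(64) = -128
Sum = (-2) + 4 + (-8) + 16 + (-32) + 64 + (-128) = -86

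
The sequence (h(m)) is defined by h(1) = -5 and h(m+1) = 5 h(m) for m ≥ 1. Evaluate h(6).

-15625

h(2) = 5(-5) = -25
h(3) = 5(-25) = -125
h(4) = 5(-125) = -625
h(5) = 5(-625) = -3125
h(6) = 5(-3125) = -15625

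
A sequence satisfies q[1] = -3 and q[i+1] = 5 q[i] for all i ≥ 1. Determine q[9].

-1171875

q[2] = 5·(-3) = -15
q[3] = 5·(-15) = -75
q[4] = 5·(-75) = -375
q[5] = 5·(-375) = -1875
q[6] = 5·(-1875) = -9375
q[7] = 5·(-9375) = -46875
q[8] = 5·(-46875) = -234375
q[9] = 5·(-234375) = -1171875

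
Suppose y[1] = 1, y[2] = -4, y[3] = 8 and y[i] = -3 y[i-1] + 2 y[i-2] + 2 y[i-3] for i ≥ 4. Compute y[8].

-3930

y[4] = -3·8 + 2·(-4) + 2·1 = -30
y[5] = -3·(-30) + 2·8 + 2·(-4) = 98
y[6] = -3·98 + 2·(-30) + 2·8 = -338
y[7] = -3·(-338) + 2·98 + 2·(-30) = 1150
y[8] = -3·1150 + 2·(-338) + 2·98 = -3930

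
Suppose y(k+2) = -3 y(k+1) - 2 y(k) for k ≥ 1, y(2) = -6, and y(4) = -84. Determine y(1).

-7

Let y(1) = v.
y(3) = 18 - 2v
y(4) = -42 + 6v
So -42 + 6v = -84, giving v = -7.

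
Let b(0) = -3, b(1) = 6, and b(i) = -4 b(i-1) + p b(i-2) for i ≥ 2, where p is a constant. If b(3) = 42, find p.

b(2) = -24 - 3p
b(3) = 96 + 18p
So 96 + 18p = 42, giving p = -3.

-3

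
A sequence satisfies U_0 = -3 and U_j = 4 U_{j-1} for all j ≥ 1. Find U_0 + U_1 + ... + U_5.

-4095

U_1 = 4*(-3) = -12
U_2 = 4*(-12) = -48
U_3 = 4*(-48) = -192
U_4 = 4*(-192) = -768
U_5 = 4*(-768) = -3072
Sum = (-3) + (-12) + (-48) + (-192) + (-768) + (-3072) = -4095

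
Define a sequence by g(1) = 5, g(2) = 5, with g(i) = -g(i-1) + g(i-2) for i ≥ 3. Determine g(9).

-40

g(3) = -5 + 5 = 0
g(4) = -0 + 5 = 5
g(5) = -5 + 0 = -5
g(6) = -(-5) + 5 = 10
g(7) = -10 + (-5) = -15
g(8) = -(-15) + 10 = 25
g(9) = -25 + (-15) = -40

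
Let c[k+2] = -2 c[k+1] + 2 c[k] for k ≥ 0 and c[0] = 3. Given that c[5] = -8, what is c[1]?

2

Let c[1] = w.
c[2] = 6 - 2w
c[3] = -12 + 6w
c[4] = 36 - 16w
c[5] = -96 + 44w
So -96 + 44w = -8, giving w = 2.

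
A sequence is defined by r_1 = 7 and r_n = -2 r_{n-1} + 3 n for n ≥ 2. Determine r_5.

r_2 = -2(7) + 6 = -8
r_3 = -2(-8) + 9 = 25
r_4 = -2(25) + 12 = -38
r_5 = -2(-38) + 15 = 91

91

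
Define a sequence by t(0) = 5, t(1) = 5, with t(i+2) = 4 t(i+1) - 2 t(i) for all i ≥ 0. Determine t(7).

t(2) = 4·5 - 2·5 = 10
t(3) = 4·10 - 2·5 = 30
t(4) = 4·30 - 2·10 = 100
t(5) = 4·100 - 2·30 = 340
t(6) = 4·340 - 2·100 = 1160
t(7) = 4·1160 - 2·340 = 3960

3960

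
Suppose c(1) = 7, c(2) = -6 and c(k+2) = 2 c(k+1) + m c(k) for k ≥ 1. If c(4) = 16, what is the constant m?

c(3) = -12 + 7m
c(4) = -24 + 8m
So -24 + 8m = 16, giving m = 5.

5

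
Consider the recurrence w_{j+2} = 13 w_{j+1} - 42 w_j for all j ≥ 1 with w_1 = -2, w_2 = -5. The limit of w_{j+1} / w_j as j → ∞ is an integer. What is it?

The characteristic equation is r^2 - 13r + 42 = 0, which factors as (r - 7)(r - 6) = 0.
So the roots are 7 and 6. Since |7| > |6| and the coefficient of 7^j is non-zero, the ratio tends to 7.

7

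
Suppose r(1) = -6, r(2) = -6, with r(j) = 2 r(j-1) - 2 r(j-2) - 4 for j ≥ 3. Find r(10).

-36

r(3) = 2·(-6) - 2·(-6) - 4 = -4
r(4) = 2·(-4) - 2·(-6) - 4 = 0
r(5) = 2·0 - 2·(-4) - 4 = 4
r(6) = 2·4 - 2·0 - 4 = 4
r(7) = 2·4 - 2·4 - 4 = -4
r(8) = 2·(-4) - 2·4 - 4 = -20
r(9) = 2·(-20) - 2·(-4) - 4 = -36
r(10) = 2·(-36) - 2·(-20) - 4 = -36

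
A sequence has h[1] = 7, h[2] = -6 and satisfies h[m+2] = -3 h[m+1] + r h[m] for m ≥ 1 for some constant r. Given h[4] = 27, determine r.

h[3] = 18 + 7r
h[4] = -54 - 27r
So -54 - 27r = 27, giving r = -3.

-3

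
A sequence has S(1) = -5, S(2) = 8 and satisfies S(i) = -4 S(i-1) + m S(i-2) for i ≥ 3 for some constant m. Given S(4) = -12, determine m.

-5

S(3) = -32 - 5m
S(4) = 128 + 28m
So 128 + 28m = -12, giving m = -5.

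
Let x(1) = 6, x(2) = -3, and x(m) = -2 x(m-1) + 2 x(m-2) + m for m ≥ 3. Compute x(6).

-352

x(3) = -2·(-3) + 2·6 + 3 = 21
x(4) = -2·21 + 2·(-3) + 4 = -44
x(5) = -2·(-44) + 2·21 + 5 = 135
x(6) = -2·135 + 2·(-44) + 6 = -352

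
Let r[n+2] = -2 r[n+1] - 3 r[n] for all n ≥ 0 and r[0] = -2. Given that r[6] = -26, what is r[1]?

Let r[1] = y.
r[2] = 6 - 2y
r[3] = -12 + y
r[4] = 6 + 4y
r[5] = 24 - 11y
r[6] = -66 + 10y
So -66 + 10y = -26, giving y = 4.

4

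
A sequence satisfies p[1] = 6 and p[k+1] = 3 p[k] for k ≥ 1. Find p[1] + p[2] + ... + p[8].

19680

p[2] = 3·6 = 18
p[3] = 3·18 = 54
p[4] = 3·54 = 162
p[5] = 3·162 = 486
p[6] = 3·486 = 1458
p[7] = 3·1458 = 4374
p[8] = 3·4374 = 13122
Sum = 6 + 18 + 54 + 162 + 486 + 1458 + 4374 + 13122 = 19680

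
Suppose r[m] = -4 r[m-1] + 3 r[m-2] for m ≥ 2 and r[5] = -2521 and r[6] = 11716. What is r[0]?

8

Rearranging, r[m-2] = (r[m] + 4 r[m-1]) / 3.
r[4] = (11716 + 4·(-2521)) / 3 = 1632/3 = 544
r[3] = (-2521 + 4·544) / 3 = -345/3 = -115
r[2] = (544 + 4·(-115)) / 3 = 84/3 = 28
r[1] = (-115 + 4·28) / 3 = -3/3 = -1
r[0] = (28 + 4·(-1)) / 3 = 24/3 = 8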